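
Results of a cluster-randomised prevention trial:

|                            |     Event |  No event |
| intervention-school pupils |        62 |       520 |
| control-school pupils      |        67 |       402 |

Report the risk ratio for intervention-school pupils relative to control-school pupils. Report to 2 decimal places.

risk, intervention-school pupils = 62/582 = 0.1065
risk, control-school pupils = 67/469 = 0.1429
RR = 0.1065 / 0.1429 = 0.75

0.75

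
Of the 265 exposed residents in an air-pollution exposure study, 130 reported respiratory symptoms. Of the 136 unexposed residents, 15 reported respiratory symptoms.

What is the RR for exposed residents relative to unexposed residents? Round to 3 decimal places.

4.448

risk, exposed residents = 130/265 = 0.4906
risk, unexposed residents = 15/136 = 0.1103
RR = 0.4906 / 0.1103 = 4.448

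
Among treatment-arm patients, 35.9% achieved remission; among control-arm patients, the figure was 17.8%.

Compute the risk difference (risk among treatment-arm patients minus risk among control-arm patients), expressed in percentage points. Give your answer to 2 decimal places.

18.10

risk difference = 0.3590 − 0.1780 = 0.1810 → 18.10 percentage points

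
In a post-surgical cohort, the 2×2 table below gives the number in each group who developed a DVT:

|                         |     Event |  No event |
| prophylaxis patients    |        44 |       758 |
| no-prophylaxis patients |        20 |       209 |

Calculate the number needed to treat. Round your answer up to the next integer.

risk, prophylaxis patients = 44/802 = 0.054863
risk, no-prophylaxis patients = 20/229 = 0.087336
absolute risk difference = 0.032473
1 / 0.032473 = 30.795 → round up → 31

NNT = 31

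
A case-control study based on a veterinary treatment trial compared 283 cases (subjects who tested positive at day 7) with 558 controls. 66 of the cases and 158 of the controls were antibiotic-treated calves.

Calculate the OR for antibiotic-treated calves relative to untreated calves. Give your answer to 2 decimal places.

0.77

odds, antibiotic-treated calves = 66/158 = 0.4177
odds, untreated calves = 217/400 = 0.5425
OR = 0.4177 / 0.5425 = 0.77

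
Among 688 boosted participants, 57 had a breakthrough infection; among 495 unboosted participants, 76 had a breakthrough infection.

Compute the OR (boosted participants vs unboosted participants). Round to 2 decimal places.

0.50

odds, boosted participants = 57/631 = 0.0903
odds, unboosted participants = 76/419 = 0.1814
OR = 0.0903 / 0.1814 = 0.50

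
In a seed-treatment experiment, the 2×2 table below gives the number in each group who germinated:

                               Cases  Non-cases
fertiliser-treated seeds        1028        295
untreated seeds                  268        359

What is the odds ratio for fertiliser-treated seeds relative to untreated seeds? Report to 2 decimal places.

OR = (1028 × 359) / (295 × 268) = 369052/79060 ≈ 4.67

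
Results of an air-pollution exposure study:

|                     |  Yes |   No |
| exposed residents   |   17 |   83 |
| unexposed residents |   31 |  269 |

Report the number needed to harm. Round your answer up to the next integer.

NNH: 15

risk, exposed residents = 17/100 = 0.170000
risk, unexposed residents = 31/300 = 0.103333
absolute risk difference = 0.066667
1 / 0.066667 = 15.000 → round up → 15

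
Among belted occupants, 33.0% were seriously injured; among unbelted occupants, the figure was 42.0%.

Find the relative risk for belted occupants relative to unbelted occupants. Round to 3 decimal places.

RR = 0.3300 / 0.4200 = 0.786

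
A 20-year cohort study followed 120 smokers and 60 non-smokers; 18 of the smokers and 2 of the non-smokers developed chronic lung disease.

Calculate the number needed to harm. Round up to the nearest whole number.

risk, smokers = 18/120 = 0.150000
risk, non-smokers = 2/60 = 0.033333
absolute risk difference = 0.116667
1 / 0.116667 = 8.571 → round up → 9

9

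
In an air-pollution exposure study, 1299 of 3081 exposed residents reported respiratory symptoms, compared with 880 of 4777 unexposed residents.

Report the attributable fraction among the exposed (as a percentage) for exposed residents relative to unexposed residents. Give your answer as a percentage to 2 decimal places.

AR%: 56.31%

risk, exposed residents = 1299/3081 = 0.4216
risk, unexposed residents = 880/4777 = 0.1842
AR% = (0.4216 − 0.1842) / 0.4216 = 0.5631 → 56.31%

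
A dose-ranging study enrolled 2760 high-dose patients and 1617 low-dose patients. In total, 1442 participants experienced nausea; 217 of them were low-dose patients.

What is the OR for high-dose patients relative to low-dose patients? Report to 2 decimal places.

OR: 5.15

high-dose patients with the outcome: 1442 − 217 = 1225
high-dose patients without the outcome: 2760 − 1225 = 1535
low-dose patients without the outcome: 1617 − 217 = 1400
OR = (1225 × 1400) / (1535 × 217) = 1715000/333095 ≈ 5.15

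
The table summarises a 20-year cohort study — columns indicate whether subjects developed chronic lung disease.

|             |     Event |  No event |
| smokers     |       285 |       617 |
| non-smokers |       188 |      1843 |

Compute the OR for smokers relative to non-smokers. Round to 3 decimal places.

OR = (285 × 1843) / (617 × 188) = 525255/115996 ≈ 4.528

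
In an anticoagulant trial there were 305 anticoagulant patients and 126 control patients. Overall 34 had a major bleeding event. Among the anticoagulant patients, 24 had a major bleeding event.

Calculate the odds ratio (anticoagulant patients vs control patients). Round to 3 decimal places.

anticoagulant patients without the outcome: 305 − 24 = 281
control patients with the outcome: 34 − 24 = 10
control patients without the outcome: 126 − 10 = 116
odds, anticoagulant patients = 24/281 = 0.0854
odds, control patients = 10/116 = 0.0862
OR = 0.0854 / 0.0862 = 0.991

0.991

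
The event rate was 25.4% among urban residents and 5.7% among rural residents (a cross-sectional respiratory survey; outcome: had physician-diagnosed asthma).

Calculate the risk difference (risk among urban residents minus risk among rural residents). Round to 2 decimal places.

risk difference = 0.2540 − 0.0570 = 0.20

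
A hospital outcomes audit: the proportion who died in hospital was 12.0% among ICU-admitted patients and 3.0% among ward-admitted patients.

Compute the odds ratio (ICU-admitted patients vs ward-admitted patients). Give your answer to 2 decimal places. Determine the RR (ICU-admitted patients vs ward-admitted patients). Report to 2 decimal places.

odds, ICU-admitted patients = 0.12000/0.88000 = 0.13636
odds, ward-admitted patients = 0.03000/0.97000 = 0.03093
OR = 0.13636 / 0.03093 = 4.41
RR = 0.12000 / 0.03000 = 4.00

OR = 4.41; RR = 4.00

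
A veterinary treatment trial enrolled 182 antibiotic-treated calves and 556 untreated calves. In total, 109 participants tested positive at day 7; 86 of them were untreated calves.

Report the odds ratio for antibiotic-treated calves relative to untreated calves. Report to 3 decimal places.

OR: 0.791

antibiotic-treated calves with the outcome: 109 − 86 = 23
antibiotic-treated calves without the outcome: 182 − 23 = 159
untreated calves without the outcome: 556 − 86 = 470
odds, antibiotic-treated calves = 23/159 = 0.1447
odds, untreated calves = 86/470 = 0.1830
OR = 0.1447 / 0.1830 = 0.791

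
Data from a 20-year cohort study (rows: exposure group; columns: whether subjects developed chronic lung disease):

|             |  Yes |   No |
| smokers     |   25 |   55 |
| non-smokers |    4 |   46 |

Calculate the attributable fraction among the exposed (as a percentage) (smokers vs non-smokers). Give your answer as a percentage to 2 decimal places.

risk, smokers = 25/80 = 0.3125
risk, non-smokers = 4/50 = 0.0800
AR% = (0.3125 − 0.0800) / 0.3125 = 0.7440 → 74.40%

AR% = 74.40%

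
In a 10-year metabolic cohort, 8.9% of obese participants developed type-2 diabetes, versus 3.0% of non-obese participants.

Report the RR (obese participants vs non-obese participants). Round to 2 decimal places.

RR = 0.08900 / 0.03000 = 2.97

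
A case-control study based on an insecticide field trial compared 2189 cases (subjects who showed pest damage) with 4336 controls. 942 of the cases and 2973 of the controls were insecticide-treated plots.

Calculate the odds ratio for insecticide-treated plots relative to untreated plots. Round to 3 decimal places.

OR = (942 × 1363) / (2973 × 1247) = 1283946/3707331 ≈ 0.346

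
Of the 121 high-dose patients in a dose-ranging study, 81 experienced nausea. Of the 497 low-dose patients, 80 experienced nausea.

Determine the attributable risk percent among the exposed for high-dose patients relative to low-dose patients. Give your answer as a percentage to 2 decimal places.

risk, high-dose patients = 81/121 = 0.6694
risk, low-dose patients = 80/497 = 0.1610
AR% = (0.6694 − 0.1610) / 0.6694 = 0.7595 → 75.95%

75.95%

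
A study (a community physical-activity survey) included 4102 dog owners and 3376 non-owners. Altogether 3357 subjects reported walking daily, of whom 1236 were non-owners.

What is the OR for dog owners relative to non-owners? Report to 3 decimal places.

dog owners with the outcome: 3357 − 1236 = 2121
dog owners without the outcome: 4102 − 2121 = 1981
non-owners without the outcome: 3376 − 1236 = 2140
OR = (2121 × 2140) / (1981 × 1236) = 4538940/2448516 ≈ 1.854

1.854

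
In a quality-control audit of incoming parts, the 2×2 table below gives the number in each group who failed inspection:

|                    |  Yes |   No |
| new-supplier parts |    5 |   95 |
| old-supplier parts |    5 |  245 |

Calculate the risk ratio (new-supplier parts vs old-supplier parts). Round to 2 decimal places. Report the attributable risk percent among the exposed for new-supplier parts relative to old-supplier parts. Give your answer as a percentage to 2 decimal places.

RR = 2.50; AR% = 60.00%

risk, new-supplier parts = 5/100 = 0.05000
risk, old-supplier parts = 5/250 = 0.02000
RR = 0.05000 / 0.02000 = 2.50
AR% = (0.05000 − 0.02000) / 0.05000 = 0.6000 → 60.00%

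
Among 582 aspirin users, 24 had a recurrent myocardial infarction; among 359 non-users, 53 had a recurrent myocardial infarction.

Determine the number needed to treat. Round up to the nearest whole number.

risk, aspirin users = 24/582 = 0.041237
risk, non-users = 53/359 = 0.147632
absolute risk difference = 0.106395
1 / 0.106395 = 9.399 → round up → 10

NNT: 10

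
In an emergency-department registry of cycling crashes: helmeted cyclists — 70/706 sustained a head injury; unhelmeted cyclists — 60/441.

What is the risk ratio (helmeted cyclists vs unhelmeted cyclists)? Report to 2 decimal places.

RR ≈ 0.73

risk, helmeted cyclists = 70/706 = 0.0992
risk, unhelmeted cyclists = 60/441 = 0.1361
RR = 0.0992 / 0.1361 = 0.73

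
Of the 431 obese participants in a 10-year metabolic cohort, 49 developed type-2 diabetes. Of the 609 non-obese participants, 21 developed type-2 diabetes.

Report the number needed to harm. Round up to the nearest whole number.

13

risk, obese participants = 49/431 = 0.113689
risk, non-obese participants = 21/609 = 0.034483
absolute risk difference = 0.079206
1 / 0.079206 = 12.625 → round up → 13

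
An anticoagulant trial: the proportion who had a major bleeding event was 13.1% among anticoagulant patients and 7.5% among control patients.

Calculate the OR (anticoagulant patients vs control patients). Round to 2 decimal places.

odds, anticoagulant patients = 0.1310/0.8690 = 0.1507
odds, control patients = 0.0750/0.9250 = 0.0811
OR = 0.1507 / 0.0811 = 1.86

OR = 1.86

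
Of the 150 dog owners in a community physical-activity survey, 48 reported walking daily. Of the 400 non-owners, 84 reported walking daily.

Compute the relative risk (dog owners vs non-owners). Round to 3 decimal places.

risk, dog owners = 48/150 = 0.3200
risk, non-owners = 84/400 = 0.2100
RR = 0.3200 / 0.2100 = 1.524

1.524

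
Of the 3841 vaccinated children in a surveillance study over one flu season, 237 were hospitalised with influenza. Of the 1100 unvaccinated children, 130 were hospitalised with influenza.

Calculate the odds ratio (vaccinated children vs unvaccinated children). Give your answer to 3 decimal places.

OR = (237 × 970) / (3604 × 130) = 229890/468520 ≈ 0.491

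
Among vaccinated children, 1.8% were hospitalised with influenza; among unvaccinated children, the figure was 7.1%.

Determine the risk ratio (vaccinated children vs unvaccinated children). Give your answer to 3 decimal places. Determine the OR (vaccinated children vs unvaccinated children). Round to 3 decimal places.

RR = 0.254; OR = 0.240

RR = 0.01800 / 0.07100 = 0.254
odds, vaccinated children = 0.01800/0.98200 = 0.01833
odds, unvaccinated children = 0.07100/0.92900 = 0.07643
OR = 0.01833 / 0.07643 = 0.240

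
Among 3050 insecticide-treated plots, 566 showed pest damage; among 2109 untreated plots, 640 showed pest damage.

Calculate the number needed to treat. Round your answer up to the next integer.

9

risk, insecticide-treated plots = 566/3050 = 0.185574
risk, untreated plots = 640/2109 = 0.303461
absolute risk difference = 0.117888
1 / 0.117888 = 8.483 → round up → 9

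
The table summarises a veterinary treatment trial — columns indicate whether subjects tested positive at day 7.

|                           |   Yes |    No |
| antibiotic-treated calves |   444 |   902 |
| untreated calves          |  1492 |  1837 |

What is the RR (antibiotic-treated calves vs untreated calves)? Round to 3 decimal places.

risk, antibiotic-treated calves = 444/1346 = 0.3299
risk, untreated calves = 1492/3329 = 0.4482
RR = 0.3299 / 0.4482 = 0.736

RR = 0.736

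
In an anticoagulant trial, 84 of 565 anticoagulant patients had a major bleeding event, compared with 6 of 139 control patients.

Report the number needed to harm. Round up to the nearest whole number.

risk, anticoagulant patients = 84/565 = 0.148673
risk, control patients = 6/139 = 0.043165
absolute risk difference = 0.105507
1 / 0.105507 = 9.478 → round up → 10

NNH = 10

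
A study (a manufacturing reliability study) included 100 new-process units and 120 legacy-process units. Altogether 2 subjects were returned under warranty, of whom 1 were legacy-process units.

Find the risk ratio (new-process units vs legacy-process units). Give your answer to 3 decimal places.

new-process units with the outcome: 2 − 1 = 1
new-process units without the outcome: 100 − 1 = 99
legacy-process units without the outcome: 120 − 1 = 119
risk, new-process units = 1/100 = 0.01000
risk, legacy-process units = 1/120 = 0.00833
RR = 0.01000 / 0.00833 = 1.200

1.200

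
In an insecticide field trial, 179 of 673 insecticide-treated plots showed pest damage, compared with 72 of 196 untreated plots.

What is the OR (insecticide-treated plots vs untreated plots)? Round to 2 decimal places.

odds, insecticide-treated plots = 179/494 = 0.3623
odds, untreated plots = 72/124 = 0.5806
OR = 0.3623 / 0.5806 = 0.62

OR = 0.62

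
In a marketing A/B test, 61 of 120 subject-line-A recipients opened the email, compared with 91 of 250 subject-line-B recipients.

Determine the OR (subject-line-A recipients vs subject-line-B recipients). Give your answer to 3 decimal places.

OR = (61 × 159) / (59 × 91) = 9699/5369 ≈ 1.806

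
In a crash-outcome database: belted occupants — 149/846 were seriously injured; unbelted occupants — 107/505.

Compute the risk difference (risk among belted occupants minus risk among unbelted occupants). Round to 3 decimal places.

risk, belted occupants = 149/846 = 0.1761
risk, unbelted occupants = 107/505 = 0.2119
risk difference = 0.1761 − 0.2119 = -0.036

-0.036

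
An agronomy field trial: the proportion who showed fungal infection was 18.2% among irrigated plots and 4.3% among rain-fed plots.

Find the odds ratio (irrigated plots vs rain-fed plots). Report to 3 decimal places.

odds, irrigated plots = 0.18200/0.81800 = 0.22249
odds, rain-fed plots = 0.04300/0.95700 = 0.04493
OR = 0.22249 / 0.04493 = 4.952

4.952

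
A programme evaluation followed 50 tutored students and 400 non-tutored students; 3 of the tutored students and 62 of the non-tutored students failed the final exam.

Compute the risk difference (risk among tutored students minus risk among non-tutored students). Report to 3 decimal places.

risk, tutored students = 3/50 = 0.0600
risk, non-tutored students = 62/400 = 0.1550
risk difference = 0.0600 − 0.1550 = -0.095

-0.095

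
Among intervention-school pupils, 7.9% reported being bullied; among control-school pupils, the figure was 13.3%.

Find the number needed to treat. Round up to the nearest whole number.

NNT: 19

absolute risk difference = 0.054000
1 / 0.054000 = 18.519 → round up → 19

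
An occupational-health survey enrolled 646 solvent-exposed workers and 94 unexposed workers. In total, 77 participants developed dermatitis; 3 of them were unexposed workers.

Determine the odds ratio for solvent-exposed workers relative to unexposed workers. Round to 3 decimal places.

OR ≈ 3.924

solvent-exposed workers with the outcome: 77 − 3 = 74
solvent-exposed workers without the outcome: 646 − 74 = 572
unexposed workers without the outcome: 94 − 3 = 91
odds, solvent-exposed workers = 74/572 = 0.12937
odds, unexposed workers = 3/91 = 0.03297
OR = 0.12937 / 0.03297 = 3.924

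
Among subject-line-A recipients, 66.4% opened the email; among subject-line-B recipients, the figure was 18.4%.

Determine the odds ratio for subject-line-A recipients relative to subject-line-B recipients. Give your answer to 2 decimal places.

odds, subject-line-A recipients = 0.6640/0.3360 = 1.9762
odds, subject-line-B recipients = 0.1840/0.8160 = 0.2255
OR = 1.9762 / 0.2255 = 8.76

8.76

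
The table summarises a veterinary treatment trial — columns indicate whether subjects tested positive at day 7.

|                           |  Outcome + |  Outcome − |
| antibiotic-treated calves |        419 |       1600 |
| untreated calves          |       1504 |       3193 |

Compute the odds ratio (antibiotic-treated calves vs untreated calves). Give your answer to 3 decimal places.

OR = (419 × 3193) / (1600 × 1504) = 1337867/2406400 ≈ 0.556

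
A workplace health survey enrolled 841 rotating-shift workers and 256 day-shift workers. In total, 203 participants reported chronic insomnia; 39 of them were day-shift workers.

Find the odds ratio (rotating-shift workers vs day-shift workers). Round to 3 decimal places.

rotating-shift workers with the outcome: 203 − 39 = 164
rotating-shift workers without the outcome: 841 − 164 = 677
day-shift workers without the outcome: 256 − 39 = 217
OR = (164 × 217) / (677 × 39) = 35588/26403 ≈ 1.348

OR: 1.348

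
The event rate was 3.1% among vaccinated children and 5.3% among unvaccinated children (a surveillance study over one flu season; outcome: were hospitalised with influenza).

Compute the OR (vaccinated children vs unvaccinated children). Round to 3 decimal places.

0.572

odds, vaccinated children = 0.03100/0.96900 = 0.03199
odds, unvaccinated children = 0.05300/0.94700 = 0.05597
OR = 0.03199 / 0.05597 = 0.572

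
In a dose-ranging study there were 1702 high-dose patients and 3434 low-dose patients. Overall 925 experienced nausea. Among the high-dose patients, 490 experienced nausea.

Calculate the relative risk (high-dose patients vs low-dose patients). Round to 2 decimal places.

high-dose patients without the outcome: 1702 − 490 = 1212
low-dose patients with the outcome: 925 − 490 = 435
low-dose patients without the outcome: 3434 − 435 = 2999
risk, high-dose patients = 490/1702 = 0.2879
risk, low-dose patients = 435/3434 = 0.1267
RR = 0.2879 / 0.1267 = 2.27

2.27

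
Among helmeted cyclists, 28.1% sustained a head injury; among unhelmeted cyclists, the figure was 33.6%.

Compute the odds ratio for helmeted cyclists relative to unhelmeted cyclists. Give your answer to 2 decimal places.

odds, helmeted cyclists = 0.2810/0.7190 = 0.3908
odds, unhelmeted cyclists = 0.3360/0.6640 = 0.5060
OR = 0.3908 / 0.5060 = 0.77

0.77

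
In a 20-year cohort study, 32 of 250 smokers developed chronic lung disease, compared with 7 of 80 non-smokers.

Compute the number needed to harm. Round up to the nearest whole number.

NNH ≈ 25

risk, smokers = 32/250 = 0.128000
risk, non-smokers = 7/80 = 0.087500
absolute risk difference = 0.040500
1 / 0.040500 = 24.691 → round up → 25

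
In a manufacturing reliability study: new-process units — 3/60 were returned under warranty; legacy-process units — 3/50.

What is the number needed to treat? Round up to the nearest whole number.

risk, new-process units = 3/60 = 0.050000
risk, legacy-process units = 3/50 = 0.060000
absolute risk difference = 0.010000
1 / 0.010000 = 100.000 → round up → 100

100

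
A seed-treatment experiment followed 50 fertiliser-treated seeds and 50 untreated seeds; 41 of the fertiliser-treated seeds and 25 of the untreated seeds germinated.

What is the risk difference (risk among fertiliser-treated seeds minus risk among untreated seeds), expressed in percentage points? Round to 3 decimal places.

risk, fertiliser-treated seeds = 41/50 = 0.8200
risk, untreated seeds = 25/50 = 0.5000
risk difference = 0.8200 − 0.5000 = 0.3200 → 32.000 percentage points

RD: 32.000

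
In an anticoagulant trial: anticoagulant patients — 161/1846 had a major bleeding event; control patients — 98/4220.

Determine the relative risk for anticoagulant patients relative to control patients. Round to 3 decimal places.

risk, anticoagulant patients = 161/1846 = 0.08722
risk, control patients = 98/4220 = 0.02322
RR = 0.08722 / 0.02322 = 3.756

3.756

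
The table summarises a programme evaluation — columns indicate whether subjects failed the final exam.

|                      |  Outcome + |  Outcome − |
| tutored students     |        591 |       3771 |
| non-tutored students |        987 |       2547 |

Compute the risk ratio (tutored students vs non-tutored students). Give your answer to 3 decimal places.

risk, tutored students = 591/4362 = 0.1355
risk, non-tutored students = 987/3534 = 0.2793
RR = 0.1355 / 0.2793 = 0.485

RR ≈ 0.485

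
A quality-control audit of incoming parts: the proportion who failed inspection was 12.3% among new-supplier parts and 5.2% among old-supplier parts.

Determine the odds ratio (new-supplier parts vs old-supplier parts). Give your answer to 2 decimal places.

OR = 2.56

odds, new-supplier parts = 0.1230/0.8770 = 0.1403
odds, old-supplier parts = 0.0520/0.9480 = 0.0549
OR = 0.1403 / 0.0549 = 2.56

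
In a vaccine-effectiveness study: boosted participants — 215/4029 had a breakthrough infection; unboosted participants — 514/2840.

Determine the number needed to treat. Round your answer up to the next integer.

NNT = 8

risk, boosted participants = 215/4029 = 0.053363
risk, unboosted participants = 514/2840 = 0.180986
absolute risk difference = 0.127623
1 / 0.127623 = 7.836 → round up → 8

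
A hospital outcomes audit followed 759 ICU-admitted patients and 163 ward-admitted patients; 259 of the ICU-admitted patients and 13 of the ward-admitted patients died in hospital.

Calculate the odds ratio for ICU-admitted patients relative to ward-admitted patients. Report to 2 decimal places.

OR = (259 × 150) / (500 × 13) = 38850/6500 ≈ 5.98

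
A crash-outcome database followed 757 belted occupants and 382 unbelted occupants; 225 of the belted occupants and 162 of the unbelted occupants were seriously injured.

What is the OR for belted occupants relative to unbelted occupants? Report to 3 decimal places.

0.574

odds, belted occupants = 225/532 = 0.4229
odds, unbelted occupants = 162/220 = 0.7364
OR = 0.4229 / 0.7364 = 0.574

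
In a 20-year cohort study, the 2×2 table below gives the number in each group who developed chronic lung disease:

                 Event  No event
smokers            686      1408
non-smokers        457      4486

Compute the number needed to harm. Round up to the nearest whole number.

5

risk, smokers = 686/2094 = 0.327603
risk, non-smokers = 457/4943 = 0.092454
absolute risk difference = 0.235149
1 / 0.235149 = 4.253 → round up → 5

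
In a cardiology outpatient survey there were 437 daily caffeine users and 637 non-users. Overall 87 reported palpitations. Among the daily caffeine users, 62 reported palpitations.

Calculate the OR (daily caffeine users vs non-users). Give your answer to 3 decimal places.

daily caffeine users without the outcome: 437 − 62 = 375
non-users with the outcome: 87 − 62 = 25
non-users without the outcome: 637 − 25 = 612
OR = (62 × 612) / (375 × 25) = 37944/9375 ≈ 4.047

OR = 4.047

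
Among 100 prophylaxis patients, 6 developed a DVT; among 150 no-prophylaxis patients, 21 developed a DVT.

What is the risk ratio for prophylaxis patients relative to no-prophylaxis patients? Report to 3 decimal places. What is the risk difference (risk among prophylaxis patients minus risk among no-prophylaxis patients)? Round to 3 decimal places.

risk, prophylaxis patients = 6/100 = 0.0600
risk, no-prophylaxis patients = 21/150 = 0.1400
RR = 0.0600 / 0.1400 = 0.429
risk difference = 0.0600 − 0.1400 = -0.080

RR = 0.429; RD = -0.080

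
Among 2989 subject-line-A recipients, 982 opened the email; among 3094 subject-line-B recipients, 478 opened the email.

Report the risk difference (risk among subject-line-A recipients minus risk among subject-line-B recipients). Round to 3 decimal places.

risk, subject-line-A recipients = 982/2989 = 0.3285
risk, subject-line-B recipients = 478/3094 = 0.1545
risk difference = 0.3285 − 0.1545 = 0.174

0.174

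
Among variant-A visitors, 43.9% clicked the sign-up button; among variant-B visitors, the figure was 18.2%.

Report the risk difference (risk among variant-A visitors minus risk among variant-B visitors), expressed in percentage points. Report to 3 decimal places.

25.700

risk difference = 0.4390 − 0.1820 = 0.2570 → 25.700 percentage points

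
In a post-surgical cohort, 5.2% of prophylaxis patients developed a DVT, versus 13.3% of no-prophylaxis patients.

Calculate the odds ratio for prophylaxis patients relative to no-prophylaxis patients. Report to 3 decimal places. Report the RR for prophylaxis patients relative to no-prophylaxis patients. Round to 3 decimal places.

odds, prophylaxis patients = 0.0520/0.9480 = 0.0549
odds, no-prophylaxis patients = 0.1330/0.8670 = 0.1534
OR = 0.0549 / 0.1534 = 0.358
RR = 0.0520 / 0.1330 = 0.391

OR = 0.358; RR = 0.391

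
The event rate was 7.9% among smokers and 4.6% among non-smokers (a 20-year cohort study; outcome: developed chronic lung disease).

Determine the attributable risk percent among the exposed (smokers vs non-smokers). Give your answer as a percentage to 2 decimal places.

AR% = (0.07900 − 0.04600) / 0.07900 = 0.4177 → 41.77%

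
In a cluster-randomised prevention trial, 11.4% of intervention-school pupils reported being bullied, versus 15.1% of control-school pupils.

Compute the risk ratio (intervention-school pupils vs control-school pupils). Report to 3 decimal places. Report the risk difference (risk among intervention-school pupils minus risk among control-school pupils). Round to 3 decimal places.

RR = 0.755; RD = -0.037

RR = 0.1140 / 0.1510 = 0.755
risk difference = 0.1140 − 0.1510 = -0.037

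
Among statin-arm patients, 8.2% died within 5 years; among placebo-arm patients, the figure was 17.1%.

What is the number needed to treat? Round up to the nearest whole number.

12

absolute risk difference = 0.089000
1 / 0.089000 = 11.236 → round up → 12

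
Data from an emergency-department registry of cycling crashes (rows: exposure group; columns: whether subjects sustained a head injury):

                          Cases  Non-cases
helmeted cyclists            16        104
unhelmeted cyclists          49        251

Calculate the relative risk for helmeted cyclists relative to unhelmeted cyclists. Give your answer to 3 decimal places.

0.816

risk, helmeted cyclists = 16/120 = 0.1333
risk, unhelmeted cyclists = 49/300 = 0.1633
RR = 0.1333 / 0.1633 = 0.816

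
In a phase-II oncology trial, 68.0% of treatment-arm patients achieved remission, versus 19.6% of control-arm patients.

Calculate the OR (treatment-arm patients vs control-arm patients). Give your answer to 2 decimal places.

8.72

odds, treatment-arm patients = 0.6800/0.3200 = 2.1250
odds, control-arm patients = 0.1960/0.8040 = 0.2438
OR = 2.1250 / 0.2438 = 8.72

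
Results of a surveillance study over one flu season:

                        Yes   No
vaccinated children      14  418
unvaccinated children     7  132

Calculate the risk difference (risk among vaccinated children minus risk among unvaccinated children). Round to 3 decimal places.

risk, vaccinated children = 14/432 = 0.03241
risk, unvaccinated children = 7/139 = 0.05036
risk difference = 0.03241 − 0.05036 = -0.018

RD = -0.018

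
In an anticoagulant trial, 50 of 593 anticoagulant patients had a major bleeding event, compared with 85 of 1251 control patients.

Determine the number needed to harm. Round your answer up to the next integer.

62

risk, anticoagulant patients = 50/593 = 0.084317
risk, control patients = 85/1251 = 0.067946
absolute risk difference = 0.016371
1 / 0.016371 = 61.084 → round up → 62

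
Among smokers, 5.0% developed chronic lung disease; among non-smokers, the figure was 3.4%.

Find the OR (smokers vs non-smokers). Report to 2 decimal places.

odds, smokers = 0.05000/0.95000 = 0.05263
odds, non-smokers = 0.03400/0.96600 = 0.03520
OR = 0.05263 / 0.03520 = 1.50

OR ≈ 1.50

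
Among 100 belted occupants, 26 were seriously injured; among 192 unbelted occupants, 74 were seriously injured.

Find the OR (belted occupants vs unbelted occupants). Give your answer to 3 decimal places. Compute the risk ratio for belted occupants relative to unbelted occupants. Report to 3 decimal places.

OR = 0.560; RR = 0.675

OR = (26 × 118) / (74 × 74) = 3068/5476 ≈ 0.560
risk, belted occupants = 26/100 = 0.2600
risk, unbelted occupants = 74/192 = 0.3854
RR = 0.2600 / 0.3854 = 0.675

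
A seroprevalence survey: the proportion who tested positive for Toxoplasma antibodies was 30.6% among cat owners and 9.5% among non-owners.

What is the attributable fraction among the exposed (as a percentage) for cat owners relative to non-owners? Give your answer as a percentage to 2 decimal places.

AR% = (0.3060 − 0.0950) / 0.3060 = 0.6895 → 68.95%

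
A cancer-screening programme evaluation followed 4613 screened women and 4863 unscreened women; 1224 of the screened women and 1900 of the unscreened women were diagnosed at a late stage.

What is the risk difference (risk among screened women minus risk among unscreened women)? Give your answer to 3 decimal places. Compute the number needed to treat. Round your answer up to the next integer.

RD = -0.125; NNT = 8

risk, screened women = 1224/4613 = 0.2653
risk, unscreened women = 1900/4863 = 0.3907
risk difference = 0.2653 − 0.3907 = -0.125
absolute risk difference = 0.125368
1 / 0.125368 = 7.977 → round up → 8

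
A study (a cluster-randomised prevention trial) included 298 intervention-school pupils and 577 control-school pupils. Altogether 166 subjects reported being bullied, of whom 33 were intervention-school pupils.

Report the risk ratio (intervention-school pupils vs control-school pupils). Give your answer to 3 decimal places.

intervention-school pupils without the outcome: 298 − 33 = 265
control-school pupils with the outcome: 166 − 33 = 133
control-school pupils without the outcome: 577 − 133 = 444
risk, intervention-school pupils = 33/298 = 0.1107
risk, control-school pupils = 133/577 = 0.2305
RR = 0.1107 / 0.2305 = 0.480

RR ≈ 0.480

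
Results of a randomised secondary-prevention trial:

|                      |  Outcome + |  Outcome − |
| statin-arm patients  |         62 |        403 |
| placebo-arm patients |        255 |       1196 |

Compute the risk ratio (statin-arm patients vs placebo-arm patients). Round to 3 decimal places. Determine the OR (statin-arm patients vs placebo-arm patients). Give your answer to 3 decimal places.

risk, statin-arm patients = 62/465 = 0.1333
risk, placebo-arm patients = 255/1451 = 0.1757
RR = 0.1333 / 0.1757 = 0.759
OR = (62 × 1196) / (403 × 255) = 74152/102765 ≈ 0.722

RR = 0.759; OR = 0.722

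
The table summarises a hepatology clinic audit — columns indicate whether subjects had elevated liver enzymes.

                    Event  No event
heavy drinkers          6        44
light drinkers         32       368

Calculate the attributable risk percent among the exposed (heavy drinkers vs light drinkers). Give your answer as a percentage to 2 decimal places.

risk, heavy drinkers = 6/50 = 0.1200
risk, light drinkers = 32/400 = 0.0800
AR% = (0.1200 − 0.0800) / 0.1200 = 0.3333 → 33.33%

AR% = 33.33%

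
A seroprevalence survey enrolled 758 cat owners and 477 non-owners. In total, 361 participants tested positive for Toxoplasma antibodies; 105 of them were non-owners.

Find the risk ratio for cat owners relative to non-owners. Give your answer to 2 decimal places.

cat owners with the outcome: 361 − 105 = 256
cat owners without the outcome: 758 − 256 = 502
non-owners without the outcome: 477 − 105 = 372
risk, cat owners = 256/758 = 0.3377
risk, non-owners = 105/477 = 0.2201
RR = 0.3377 / 0.2201 = 1.53

RR: 1.53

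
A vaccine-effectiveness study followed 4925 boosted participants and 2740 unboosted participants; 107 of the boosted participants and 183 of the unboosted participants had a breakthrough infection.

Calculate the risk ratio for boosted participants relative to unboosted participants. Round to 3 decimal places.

RR = 0.325

risk, boosted participants = 107/4925 = 0.02173
risk, unboosted participants = 183/2740 = 0.06679
RR = 0.02173 / 0.06679 = 0.325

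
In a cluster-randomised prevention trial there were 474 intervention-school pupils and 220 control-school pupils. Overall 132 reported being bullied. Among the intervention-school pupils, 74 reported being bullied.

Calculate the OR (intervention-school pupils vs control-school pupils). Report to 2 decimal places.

intervention-school pupils without the outcome: 474 − 74 = 400
control-school pupils with the outcome: 132 − 74 = 58
control-school pupils without the outcome: 220 − 58 = 162
odds, intervention-school pupils = 74/400 = 0.1850
odds, control-school pupils = 58/162 = 0.3580
OR = 0.1850 / 0.3580 = 0.52

OR = 0.52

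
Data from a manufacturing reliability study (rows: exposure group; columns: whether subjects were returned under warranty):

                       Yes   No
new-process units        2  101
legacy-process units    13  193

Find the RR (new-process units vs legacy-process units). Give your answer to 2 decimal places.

risk, new-process units = 2/103 = 0.01942
risk, legacy-process units = 13/206 = 0.06311
RR = 0.01942 / 0.06311 = 0.31

0.31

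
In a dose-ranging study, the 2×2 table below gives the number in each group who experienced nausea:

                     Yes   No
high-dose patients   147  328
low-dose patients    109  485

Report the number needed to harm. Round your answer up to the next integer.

risk, high-dose patients = 147/475 = 0.309474
risk, low-dose patients = 109/594 = 0.183502
absolute risk difference = 0.125972
1 / 0.125972 = 7.938 → round up → 8

8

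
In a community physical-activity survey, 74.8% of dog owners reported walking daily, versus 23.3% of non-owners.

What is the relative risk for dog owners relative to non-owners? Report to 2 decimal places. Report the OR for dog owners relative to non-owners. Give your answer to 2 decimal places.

RR = 0.7480 / 0.2330 = 3.21
odds, dog owners = 0.7480/0.2520 = 2.9683
odds, non-owners = 0.2330/0.7670 = 0.3038
OR = 2.9683 / 0.3038 = 9.77

RR = 3.21; OR = 9.77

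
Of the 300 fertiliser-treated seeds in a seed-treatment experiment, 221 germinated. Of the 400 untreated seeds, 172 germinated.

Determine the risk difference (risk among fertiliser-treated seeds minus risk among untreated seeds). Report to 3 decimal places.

risk, fertiliser-treated seeds = 221/300 = 0.7367
risk, untreated seeds = 172/400 = 0.4300
risk difference = 0.7367 − 0.4300 = 0.307

RD: 0.307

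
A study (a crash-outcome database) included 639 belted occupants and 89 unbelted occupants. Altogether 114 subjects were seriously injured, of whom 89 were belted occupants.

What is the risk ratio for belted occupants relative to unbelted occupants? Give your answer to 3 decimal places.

RR ≈ 0.496

belted occupants without the outcome: 639 − 89 = 550
unbelted occupants with the outcome: 114 − 89 = 25
unbelted occupants without the outcome: 89 − 25 = 64
risk, belted occupants = 89/639 = 0.1393
risk, unbelted occupants = 25/89 = 0.2809
RR = 0.1393 / 0.2809 = 0.496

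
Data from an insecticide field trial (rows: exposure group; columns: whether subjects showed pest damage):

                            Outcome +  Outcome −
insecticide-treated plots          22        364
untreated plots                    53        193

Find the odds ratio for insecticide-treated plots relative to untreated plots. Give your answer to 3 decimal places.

OR = (22 × 193) / (364 × 53) = 4246/19292 ≈ 0.220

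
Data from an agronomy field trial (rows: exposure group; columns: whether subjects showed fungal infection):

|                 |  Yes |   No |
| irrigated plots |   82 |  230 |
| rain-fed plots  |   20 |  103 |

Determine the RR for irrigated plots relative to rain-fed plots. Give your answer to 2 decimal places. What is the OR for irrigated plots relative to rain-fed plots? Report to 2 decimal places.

risk, irrigated plots = 82/312 = 0.2628
risk, rain-fed plots = 20/123 = 0.1626
RR = 0.2628 / 0.1626 = 1.62
OR = (82 × 103) / (230 × 20) = 8446/4600 ≈ 1.84

RR = 1.62; OR = 1.84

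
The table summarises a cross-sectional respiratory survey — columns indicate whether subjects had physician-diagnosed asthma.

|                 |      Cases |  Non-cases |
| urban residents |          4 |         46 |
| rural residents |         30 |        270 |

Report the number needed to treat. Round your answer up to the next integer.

NNT: 50

risk, urban residents = 4/50 = 0.080000
risk, rural residents = 30/300 = 0.100000
absolute risk difference = 0.020000
1 / 0.020000 = 50.000 → round up → 50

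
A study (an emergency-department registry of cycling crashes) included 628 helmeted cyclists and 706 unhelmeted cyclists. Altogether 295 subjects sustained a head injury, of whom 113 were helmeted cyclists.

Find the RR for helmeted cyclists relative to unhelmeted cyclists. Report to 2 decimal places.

helmeted cyclists without the outcome: 628 − 113 = 515
unhelmeted cyclists with the outcome: 295 − 113 = 182
unhelmeted cyclists without the outcome: 706 − 182 = 524
risk, helmeted cyclists = 113/628 = 0.1799
risk, unhelmeted cyclists = 182/706 = 0.2578
RR = 0.1799 / 0.2578 = 0.70

RR: 0.70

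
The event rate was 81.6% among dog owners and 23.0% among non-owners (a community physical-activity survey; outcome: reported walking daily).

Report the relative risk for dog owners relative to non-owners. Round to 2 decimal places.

RR = 0.8160 / 0.2300 = 3.55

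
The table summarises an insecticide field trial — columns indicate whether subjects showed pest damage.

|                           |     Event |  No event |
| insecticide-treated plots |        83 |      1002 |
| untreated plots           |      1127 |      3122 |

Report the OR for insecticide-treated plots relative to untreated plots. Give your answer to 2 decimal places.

OR = (83 × 3122) / (1002 × 1127) = 259126/1129254 ≈ 0.23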